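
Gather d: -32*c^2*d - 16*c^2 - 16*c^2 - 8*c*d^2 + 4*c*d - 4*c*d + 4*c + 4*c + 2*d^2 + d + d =-32*c^2 + 8*c + d^2*(2 - 8*c) + d*(2 - 32*c^2)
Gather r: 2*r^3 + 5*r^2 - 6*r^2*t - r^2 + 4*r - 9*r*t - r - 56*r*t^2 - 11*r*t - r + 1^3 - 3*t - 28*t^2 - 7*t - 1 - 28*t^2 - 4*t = 2*r^3 + r^2*(4 - 6*t) + r*(-56*t^2 - 20*t + 2) - 56*t^2 - 14*t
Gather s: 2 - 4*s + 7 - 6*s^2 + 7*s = -6*s^2 + 3*s + 9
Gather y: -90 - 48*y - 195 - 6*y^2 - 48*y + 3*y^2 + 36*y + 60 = -3*y^2 - 60*y - 225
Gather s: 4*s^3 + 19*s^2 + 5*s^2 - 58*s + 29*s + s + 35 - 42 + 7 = 4*s^3 + 24*s^2 - 28*s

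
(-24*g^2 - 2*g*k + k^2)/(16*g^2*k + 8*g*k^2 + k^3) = (-6*g + k)/(k*(4*g + k))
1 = 1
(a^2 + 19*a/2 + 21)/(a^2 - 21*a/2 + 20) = (2*a^2 + 19*a + 42)/(2*a^2 - 21*a + 40)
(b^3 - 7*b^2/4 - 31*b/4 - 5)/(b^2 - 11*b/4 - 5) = b + 1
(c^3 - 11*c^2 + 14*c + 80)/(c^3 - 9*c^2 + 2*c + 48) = (c - 5)/(c - 3)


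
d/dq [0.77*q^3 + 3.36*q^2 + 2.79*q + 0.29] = 2.31*q^2 + 6.72*q + 2.79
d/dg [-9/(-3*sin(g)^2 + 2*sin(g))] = 18*(-3/tan(g) + cos(g)/sin(g)^2)/(3*sin(g) - 2)^2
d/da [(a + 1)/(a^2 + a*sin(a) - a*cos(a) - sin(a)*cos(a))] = (a^2 + a*sin(a) - a*cos(a) - (a + 1)*(sqrt(2)*a*sin(a + pi/4) + 2*a - cos(2*a) - sqrt(2)*cos(a + pi/4)) - sin(2*a)/2)/((a + sin(a))^2*(a - cos(a))^2)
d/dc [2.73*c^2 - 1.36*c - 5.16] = 5.46*c - 1.36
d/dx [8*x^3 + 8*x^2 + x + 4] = 24*x^2 + 16*x + 1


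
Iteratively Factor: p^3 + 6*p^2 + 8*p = (p + 4)*(p^2 + 2*p) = p*(p + 4)*(p + 2)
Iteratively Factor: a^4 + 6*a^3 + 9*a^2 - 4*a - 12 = (a + 3)*(a^3 + 3*a^2 - 4) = (a - 1)*(a + 3)*(a^2 + 4*a + 4) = (a - 1)*(a + 2)*(a + 3)*(a + 2)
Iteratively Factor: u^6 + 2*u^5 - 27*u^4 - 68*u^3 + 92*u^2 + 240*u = (u - 2)*(u^5 + 4*u^4 - 19*u^3 - 106*u^2 - 120*u) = u*(u - 2)*(u^4 + 4*u^3 - 19*u^2 - 106*u - 120) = u*(u - 2)*(u + 2)*(u^3 + 2*u^2 - 23*u - 60) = u*(u - 2)*(u + 2)*(u + 4)*(u^2 - 2*u - 15) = u*(u - 5)*(u - 2)*(u + 2)*(u + 4)*(u + 3)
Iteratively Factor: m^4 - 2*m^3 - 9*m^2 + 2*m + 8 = (m + 1)*(m^3 - 3*m^2 - 6*m + 8) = (m - 1)*(m + 1)*(m^2 - 2*m - 8) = (m - 1)*(m + 1)*(m + 2)*(m - 4)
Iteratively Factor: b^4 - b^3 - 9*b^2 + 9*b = (b - 3)*(b^3 + 2*b^2 - 3*b) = b*(b - 3)*(b^2 + 2*b - 3) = b*(b - 3)*(b + 3)*(b - 1)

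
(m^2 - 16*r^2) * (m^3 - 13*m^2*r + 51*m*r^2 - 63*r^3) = m^5 - 13*m^4*r + 35*m^3*r^2 + 145*m^2*r^3 - 816*m*r^4 + 1008*r^5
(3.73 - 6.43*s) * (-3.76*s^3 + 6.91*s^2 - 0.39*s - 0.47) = 24.1768*s^4 - 58.4561*s^3 + 28.282*s^2 + 1.5674*s - 1.7531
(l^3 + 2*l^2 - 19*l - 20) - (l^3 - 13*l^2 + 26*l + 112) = 15*l^2 - 45*l - 132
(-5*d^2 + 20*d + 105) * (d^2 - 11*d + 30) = -5*d^4 + 75*d^3 - 265*d^2 - 555*d + 3150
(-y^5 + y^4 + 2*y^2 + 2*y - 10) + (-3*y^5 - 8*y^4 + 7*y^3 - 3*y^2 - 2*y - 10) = -4*y^5 - 7*y^4 + 7*y^3 - y^2 - 20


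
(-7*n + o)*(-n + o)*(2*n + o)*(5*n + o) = 70*n^4 - 31*n^3*o - 39*n^2*o^2 - n*o^3 + o^4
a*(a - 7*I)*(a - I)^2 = a^4 - 9*I*a^3 - 15*a^2 + 7*I*a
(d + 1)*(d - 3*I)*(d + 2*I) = d^3 + d^2 - I*d^2 + 6*d - I*d + 6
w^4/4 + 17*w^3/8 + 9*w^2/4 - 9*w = w*(w/4 + 1)*(w - 3/2)*(w + 6)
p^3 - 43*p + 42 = (p - 6)*(p - 1)*(p + 7)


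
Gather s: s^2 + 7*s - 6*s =s^2 + s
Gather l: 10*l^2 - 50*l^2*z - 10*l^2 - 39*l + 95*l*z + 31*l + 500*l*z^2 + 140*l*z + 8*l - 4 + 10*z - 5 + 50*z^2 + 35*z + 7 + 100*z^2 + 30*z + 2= -50*l^2*z + l*(500*z^2 + 235*z) + 150*z^2 + 75*z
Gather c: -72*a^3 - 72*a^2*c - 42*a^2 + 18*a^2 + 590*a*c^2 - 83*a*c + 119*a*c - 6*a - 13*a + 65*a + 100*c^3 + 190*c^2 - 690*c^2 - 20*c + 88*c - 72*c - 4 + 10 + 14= -72*a^3 - 24*a^2 + 46*a + 100*c^3 + c^2*(590*a - 500) + c*(-72*a^2 + 36*a - 4) + 20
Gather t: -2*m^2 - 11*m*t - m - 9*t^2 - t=-2*m^2 - m - 9*t^2 + t*(-11*m - 1)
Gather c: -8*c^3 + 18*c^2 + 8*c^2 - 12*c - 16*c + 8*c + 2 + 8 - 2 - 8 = -8*c^3 + 26*c^2 - 20*c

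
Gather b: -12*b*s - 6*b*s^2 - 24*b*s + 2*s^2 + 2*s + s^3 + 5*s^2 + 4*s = b*(-6*s^2 - 36*s) + s^3 + 7*s^2 + 6*s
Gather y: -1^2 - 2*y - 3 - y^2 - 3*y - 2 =-y^2 - 5*y - 6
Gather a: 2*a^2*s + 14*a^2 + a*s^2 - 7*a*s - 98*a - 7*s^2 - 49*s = a^2*(2*s + 14) + a*(s^2 - 7*s - 98) - 7*s^2 - 49*s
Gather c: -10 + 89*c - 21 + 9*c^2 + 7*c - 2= 9*c^2 + 96*c - 33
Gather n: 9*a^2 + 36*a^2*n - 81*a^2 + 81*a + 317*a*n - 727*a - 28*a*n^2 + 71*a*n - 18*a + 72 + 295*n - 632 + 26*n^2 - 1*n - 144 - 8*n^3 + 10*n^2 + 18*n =-72*a^2 - 664*a - 8*n^3 + n^2*(36 - 28*a) + n*(36*a^2 + 388*a + 312) - 704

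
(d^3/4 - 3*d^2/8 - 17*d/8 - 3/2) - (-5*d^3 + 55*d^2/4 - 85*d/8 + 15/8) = 21*d^3/4 - 113*d^2/8 + 17*d/2 - 27/8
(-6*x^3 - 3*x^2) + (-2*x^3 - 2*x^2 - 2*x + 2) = -8*x^3 - 5*x^2 - 2*x + 2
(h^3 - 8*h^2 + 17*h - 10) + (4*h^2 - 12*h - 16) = h^3 - 4*h^2 + 5*h - 26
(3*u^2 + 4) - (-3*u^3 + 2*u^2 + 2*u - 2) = 3*u^3 + u^2 - 2*u + 6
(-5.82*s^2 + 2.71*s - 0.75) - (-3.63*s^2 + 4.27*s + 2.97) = -2.19*s^2 - 1.56*s - 3.72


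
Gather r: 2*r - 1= 2*r - 1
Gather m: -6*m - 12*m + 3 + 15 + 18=36 - 18*m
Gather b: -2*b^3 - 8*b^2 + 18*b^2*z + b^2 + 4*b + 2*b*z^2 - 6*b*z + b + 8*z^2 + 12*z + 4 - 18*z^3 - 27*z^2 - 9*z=-2*b^3 + b^2*(18*z - 7) + b*(2*z^2 - 6*z + 5) - 18*z^3 - 19*z^2 + 3*z + 4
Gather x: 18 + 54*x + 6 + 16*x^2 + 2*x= 16*x^2 + 56*x + 24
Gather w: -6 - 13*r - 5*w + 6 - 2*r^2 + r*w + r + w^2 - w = -2*r^2 - 12*r + w^2 + w*(r - 6)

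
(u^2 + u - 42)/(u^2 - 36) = (u + 7)/(u + 6)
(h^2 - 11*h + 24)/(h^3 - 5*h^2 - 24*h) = (h - 3)/(h*(h + 3))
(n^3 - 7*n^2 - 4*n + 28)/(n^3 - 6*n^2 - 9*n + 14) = (n - 2)/(n - 1)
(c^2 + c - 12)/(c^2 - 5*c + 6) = (c + 4)/(c - 2)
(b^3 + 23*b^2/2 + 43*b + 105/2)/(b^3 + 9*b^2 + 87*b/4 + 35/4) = 2*(b + 3)/(2*b + 1)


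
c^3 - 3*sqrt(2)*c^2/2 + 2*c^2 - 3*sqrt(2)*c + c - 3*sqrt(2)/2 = (c + 1)^2*(c - 3*sqrt(2)/2)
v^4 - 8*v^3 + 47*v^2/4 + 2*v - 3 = (v - 6)*(v - 2)*(v - 1/2)*(v + 1/2)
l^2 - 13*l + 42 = (l - 7)*(l - 6)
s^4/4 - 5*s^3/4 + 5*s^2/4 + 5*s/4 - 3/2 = (s/4 + 1/4)*(s - 3)*(s - 2)*(s - 1)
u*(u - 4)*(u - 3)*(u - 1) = u^4 - 8*u^3 + 19*u^2 - 12*u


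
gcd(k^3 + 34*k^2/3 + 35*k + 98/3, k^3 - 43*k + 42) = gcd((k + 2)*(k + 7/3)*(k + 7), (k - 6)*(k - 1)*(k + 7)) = k + 7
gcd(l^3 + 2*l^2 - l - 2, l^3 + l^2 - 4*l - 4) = l^2 + 3*l + 2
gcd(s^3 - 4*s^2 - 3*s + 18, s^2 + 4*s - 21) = s - 3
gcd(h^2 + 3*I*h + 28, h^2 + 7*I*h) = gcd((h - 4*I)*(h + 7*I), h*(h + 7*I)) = h + 7*I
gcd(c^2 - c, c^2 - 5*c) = c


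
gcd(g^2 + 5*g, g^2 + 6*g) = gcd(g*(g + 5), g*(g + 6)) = g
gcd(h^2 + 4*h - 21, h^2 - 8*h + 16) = 1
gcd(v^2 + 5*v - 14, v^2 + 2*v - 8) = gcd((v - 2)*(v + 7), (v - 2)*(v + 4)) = v - 2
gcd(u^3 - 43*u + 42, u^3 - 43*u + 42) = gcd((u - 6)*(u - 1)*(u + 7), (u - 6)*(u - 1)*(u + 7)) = u^3 - 43*u + 42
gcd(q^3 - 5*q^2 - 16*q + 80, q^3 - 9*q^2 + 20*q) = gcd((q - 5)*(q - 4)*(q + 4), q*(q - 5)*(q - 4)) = q^2 - 9*q + 20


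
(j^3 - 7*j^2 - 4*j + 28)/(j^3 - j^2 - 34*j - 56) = (j - 2)/(j + 4)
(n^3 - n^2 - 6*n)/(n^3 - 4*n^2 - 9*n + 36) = n*(n + 2)/(n^2 - n - 12)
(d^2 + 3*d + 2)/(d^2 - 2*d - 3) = (d + 2)/(d - 3)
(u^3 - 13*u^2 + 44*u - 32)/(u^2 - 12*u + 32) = u - 1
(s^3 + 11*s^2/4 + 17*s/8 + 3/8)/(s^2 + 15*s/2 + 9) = (4*s^2 + 5*s + 1)/(4*(s + 6))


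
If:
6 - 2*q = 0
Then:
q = 3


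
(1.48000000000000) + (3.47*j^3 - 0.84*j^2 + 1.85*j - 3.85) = 3.47*j^3 - 0.84*j^2 + 1.85*j - 2.37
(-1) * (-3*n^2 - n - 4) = 3*n^2 + n + 4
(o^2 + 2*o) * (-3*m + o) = -3*m*o^2 - 6*m*o + o^3 + 2*o^2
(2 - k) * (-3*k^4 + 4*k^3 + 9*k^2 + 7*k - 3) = 3*k^5 - 10*k^4 - k^3 + 11*k^2 + 17*k - 6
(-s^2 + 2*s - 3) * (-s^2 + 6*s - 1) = s^4 - 8*s^3 + 16*s^2 - 20*s + 3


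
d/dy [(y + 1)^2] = 2*y + 2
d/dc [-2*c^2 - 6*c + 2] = -4*c - 6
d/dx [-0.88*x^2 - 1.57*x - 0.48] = -1.76*x - 1.57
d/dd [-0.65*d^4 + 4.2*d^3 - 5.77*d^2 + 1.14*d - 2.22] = -2.6*d^3 + 12.6*d^2 - 11.54*d + 1.14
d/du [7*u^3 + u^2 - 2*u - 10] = 21*u^2 + 2*u - 2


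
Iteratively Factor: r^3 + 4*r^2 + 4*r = (r + 2)*(r^2 + 2*r) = r*(r + 2)*(r + 2)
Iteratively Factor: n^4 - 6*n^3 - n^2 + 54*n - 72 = (n - 4)*(n^3 - 2*n^2 - 9*n + 18) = (n - 4)*(n - 2)*(n^2 - 9) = (n - 4)*(n - 3)*(n - 2)*(n + 3)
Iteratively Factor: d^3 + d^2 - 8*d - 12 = (d + 2)*(d^2 - d - 6) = (d + 2)^2*(d - 3)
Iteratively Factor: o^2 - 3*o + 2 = (o - 1)*(o - 2)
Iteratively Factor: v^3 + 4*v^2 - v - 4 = (v + 1)*(v^2 + 3*v - 4) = (v + 1)*(v + 4)*(v - 1)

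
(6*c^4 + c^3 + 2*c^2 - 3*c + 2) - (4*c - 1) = 6*c^4 + c^3 + 2*c^2 - 7*c + 3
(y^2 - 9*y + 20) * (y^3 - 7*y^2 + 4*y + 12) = y^5 - 16*y^4 + 87*y^3 - 164*y^2 - 28*y + 240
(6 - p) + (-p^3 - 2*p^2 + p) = -p^3 - 2*p^2 + 6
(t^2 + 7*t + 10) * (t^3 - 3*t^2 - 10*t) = t^5 + 4*t^4 - 21*t^3 - 100*t^2 - 100*t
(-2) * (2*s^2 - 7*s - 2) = -4*s^2 + 14*s + 4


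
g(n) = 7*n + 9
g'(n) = 7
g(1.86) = 22.02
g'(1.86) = 7.00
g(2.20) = 24.40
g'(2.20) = 7.00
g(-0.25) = 7.25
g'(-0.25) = 7.00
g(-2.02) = -5.14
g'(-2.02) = 7.00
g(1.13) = 16.91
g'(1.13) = 7.00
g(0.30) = 11.10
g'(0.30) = 7.00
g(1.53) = 19.71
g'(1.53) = 7.00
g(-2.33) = -7.31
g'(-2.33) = 7.00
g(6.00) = 51.00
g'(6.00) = 7.00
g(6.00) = 51.00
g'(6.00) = 7.00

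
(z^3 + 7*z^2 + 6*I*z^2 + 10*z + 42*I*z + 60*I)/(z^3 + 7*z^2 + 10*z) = (z + 6*I)/z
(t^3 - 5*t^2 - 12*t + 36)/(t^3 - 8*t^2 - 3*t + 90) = (t - 2)/(t - 5)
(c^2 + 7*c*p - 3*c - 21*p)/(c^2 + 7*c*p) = (c - 3)/c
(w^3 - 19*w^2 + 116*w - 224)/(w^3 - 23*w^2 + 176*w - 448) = (w - 4)/(w - 8)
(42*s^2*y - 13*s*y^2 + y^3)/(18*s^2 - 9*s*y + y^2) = y*(-7*s + y)/(-3*s + y)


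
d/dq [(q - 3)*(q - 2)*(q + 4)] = 3*q^2 - 2*q - 14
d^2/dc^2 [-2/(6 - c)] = 4/(c - 6)^3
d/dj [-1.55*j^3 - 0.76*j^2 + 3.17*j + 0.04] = -4.65*j^2 - 1.52*j + 3.17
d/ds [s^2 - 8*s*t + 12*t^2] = 2*s - 8*t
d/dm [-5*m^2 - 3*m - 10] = -10*m - 3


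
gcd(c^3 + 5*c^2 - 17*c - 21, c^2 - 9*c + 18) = c - 3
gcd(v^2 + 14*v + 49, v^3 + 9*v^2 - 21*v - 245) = v^2 + 14*v + 49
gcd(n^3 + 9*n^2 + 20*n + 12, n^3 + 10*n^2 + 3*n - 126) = n + 6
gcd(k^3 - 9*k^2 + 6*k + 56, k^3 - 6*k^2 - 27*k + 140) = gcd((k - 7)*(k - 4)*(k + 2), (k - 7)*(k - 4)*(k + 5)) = k^2 - 11*k + 28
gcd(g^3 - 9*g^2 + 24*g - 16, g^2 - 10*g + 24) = g - 4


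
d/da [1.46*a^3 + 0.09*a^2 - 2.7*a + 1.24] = 4.38*a^2 + 0.18*a - 2.7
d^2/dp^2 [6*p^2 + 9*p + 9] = 12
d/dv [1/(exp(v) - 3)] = -exp(v)/(exp(v) - 3)^2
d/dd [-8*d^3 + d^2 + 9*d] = -24*d^2 + 2*d + 9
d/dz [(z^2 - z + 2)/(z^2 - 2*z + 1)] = (-z - 3)/(z^3 - 3*z^2 + 3*z - 1)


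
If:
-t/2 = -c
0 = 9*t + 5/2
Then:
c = -5/36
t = -5/18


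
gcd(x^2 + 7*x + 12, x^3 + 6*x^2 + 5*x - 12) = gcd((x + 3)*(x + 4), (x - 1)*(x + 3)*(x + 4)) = x^2 + 7*x + 12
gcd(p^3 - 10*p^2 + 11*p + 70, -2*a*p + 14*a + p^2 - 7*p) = p - 7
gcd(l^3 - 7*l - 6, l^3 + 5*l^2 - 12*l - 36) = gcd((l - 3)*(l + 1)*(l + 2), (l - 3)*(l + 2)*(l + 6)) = l^2 - l - 6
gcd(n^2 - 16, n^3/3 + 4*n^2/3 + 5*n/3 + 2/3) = 1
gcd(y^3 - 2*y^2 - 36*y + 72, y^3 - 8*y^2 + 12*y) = y^2 - 8*y + 12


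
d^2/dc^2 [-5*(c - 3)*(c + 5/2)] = -10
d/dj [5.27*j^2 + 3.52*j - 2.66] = 10.54*j + 3.52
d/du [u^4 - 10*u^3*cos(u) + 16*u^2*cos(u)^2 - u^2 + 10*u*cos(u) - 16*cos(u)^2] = 10*u^3*sin(u) + 4*u^3 - 16*u^2*sin(2*u) - 30*u^2*cos(u) - 10*u*sin(u) + 32*u*cos(u)^2 - 2*u + 16*sin(2*u) + 10*cos(u)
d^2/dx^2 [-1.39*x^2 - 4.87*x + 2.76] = -2.78000000000000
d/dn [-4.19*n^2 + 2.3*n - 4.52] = 2.3 - 8.38*n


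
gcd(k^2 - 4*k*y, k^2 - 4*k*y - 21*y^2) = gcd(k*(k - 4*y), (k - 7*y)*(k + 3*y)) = 1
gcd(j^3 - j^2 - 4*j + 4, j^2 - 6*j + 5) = j - 1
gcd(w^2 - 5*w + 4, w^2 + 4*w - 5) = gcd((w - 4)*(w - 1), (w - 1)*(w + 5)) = w - 1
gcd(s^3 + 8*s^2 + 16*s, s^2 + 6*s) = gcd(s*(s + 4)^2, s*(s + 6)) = s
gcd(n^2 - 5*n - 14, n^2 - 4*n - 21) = n - 7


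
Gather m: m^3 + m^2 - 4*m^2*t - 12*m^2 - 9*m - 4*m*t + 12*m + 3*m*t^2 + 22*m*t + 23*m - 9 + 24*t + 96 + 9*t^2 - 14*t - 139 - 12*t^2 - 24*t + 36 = m^3 + m^2*(-4*t - 11) + m*(3*t^2 + 18*t + 26) - 3*t^2 - 14*t - 16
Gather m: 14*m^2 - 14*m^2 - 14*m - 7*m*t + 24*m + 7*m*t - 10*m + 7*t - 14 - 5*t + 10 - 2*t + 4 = 0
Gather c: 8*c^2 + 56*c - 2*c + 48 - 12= 8*c^2 + 54*c + 36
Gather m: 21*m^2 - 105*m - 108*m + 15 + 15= 21*m^2 - 213*m + 30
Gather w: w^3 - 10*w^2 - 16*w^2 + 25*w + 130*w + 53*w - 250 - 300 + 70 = w^3 - 26*w^2 + 208*w - 480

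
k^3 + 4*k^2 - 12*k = k*(k - 2)*(k + 6)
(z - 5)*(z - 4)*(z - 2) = z^3 - 11*z^2 + 38*z - 40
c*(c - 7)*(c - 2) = c^3 - 9*c^2 + 14*c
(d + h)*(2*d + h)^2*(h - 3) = 4*d^3*h - 12*d^3 + 8*d^2*h^2 - 24*d^2*h + 5*d*h^3 - 15*d*h^2 + h^4 - 3*h^3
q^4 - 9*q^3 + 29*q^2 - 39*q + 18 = (q - 3)^2*(q - 2)*(q - 1)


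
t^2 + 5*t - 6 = (t - 1)*(t + 6)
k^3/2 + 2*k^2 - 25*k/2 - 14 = (k/2 + 1/2)*(k - 4)*(k + 7)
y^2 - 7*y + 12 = (y - 4)*(y - 3)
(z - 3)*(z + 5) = z^2 + 2*z - 15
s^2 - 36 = (s - 6)*(s + 6)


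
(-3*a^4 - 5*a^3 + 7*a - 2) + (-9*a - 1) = -3*a^4 - 5*a^3 - 2*a - 3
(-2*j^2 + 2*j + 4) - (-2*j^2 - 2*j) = 4*j + 4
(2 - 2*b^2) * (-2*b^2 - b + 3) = 4*b^4 + 2*b^3 - 10*b^2 - 2*b + 6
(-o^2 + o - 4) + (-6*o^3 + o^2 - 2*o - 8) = -6*o^3 - o - 12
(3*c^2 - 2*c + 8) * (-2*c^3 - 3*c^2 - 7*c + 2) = -6*c^5 - 5*c^4 - 31*c^3 - 4*c^2 - 60*c + 16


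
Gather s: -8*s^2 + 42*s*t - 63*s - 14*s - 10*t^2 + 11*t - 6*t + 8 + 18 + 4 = -8*s^2 + s*(42*t - 77) - 10*t^2 + 5*t + 30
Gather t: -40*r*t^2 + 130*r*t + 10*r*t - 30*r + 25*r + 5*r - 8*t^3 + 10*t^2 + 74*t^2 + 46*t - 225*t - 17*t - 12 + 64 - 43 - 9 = -8*t^3 + t^2*(84 - 40*r) + t*(140*r - 196)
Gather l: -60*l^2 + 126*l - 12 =-60*l^2 + 126*l - 12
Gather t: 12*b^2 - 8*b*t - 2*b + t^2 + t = 12*b^2 - 2*b + t^2 + t*(1 - 8*b)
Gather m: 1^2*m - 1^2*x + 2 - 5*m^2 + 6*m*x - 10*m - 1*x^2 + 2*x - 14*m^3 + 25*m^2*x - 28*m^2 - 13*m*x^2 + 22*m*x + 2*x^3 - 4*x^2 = -14*m^3 + m^2*(25*x - 33) + m*(-13*x^2 + 28*x - 9) + 2*x^3 - 5*x^2 + x + 2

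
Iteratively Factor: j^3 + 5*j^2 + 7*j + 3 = (j + 3)*(j^2 + 2*j + 1) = (j + 1)*(j + 3)*(j + 1)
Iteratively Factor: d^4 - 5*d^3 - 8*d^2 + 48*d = (d)*(d^3 - 5*d^2 - 8*d + 48) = d*(d - 4)*(d^2 - d - 12) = d*(d - 4)^2*(d + 3)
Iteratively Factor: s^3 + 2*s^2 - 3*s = (s + 3)*(s^2 - s) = s*(s + 3)*(s - 1)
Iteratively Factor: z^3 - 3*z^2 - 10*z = (z - 5)*(z^2 + 2*z) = z*(z - 5)*(z + 2)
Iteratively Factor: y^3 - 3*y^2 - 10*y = (y - 5)*(y^2 + 2*y) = y*(y - 5)*(y + 2)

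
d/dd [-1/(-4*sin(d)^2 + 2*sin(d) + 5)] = 2*(1 - 4*sin(d))*cos(d)/(-4*sin(d)^2 + 2*sin(d) + 5)^2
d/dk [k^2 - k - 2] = 2*k - 1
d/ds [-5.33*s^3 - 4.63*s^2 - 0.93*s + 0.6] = -15.99*s^2 - 9.26*s - 0.93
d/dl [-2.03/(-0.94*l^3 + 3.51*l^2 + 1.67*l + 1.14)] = (-5.7246*l^2 + 14.2506*l + 3.3901)/(-0.94*l^3 + 3.51*l^2 + 1.67*l + 1.14)^2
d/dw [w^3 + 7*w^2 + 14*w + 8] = 3*w^2 + 14*w + 14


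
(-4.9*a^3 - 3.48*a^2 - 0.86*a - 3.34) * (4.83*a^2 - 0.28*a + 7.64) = -23.667*a^5 - 15.4364*a^4 - 40.6154*a^3 - 42.4786*a^2 - 5.6352*a - 25.5176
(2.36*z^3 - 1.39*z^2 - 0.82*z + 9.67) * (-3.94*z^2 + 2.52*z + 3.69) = -9.2984*z^5 + 11.4238*z^4 + 8.4364*z^3 - 45.2953*z^2 + 21.3426*z + 35.6823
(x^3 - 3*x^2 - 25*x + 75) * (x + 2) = x^4 - x^3 - 31*x^2 + 25*x + 150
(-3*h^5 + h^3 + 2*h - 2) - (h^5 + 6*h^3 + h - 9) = -4*h^5 - 5*h^3 + h + 7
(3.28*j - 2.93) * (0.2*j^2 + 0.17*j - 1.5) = 0.656*j^3 - 0.0284000000000001*j^2 - 5.4181*j + 4.395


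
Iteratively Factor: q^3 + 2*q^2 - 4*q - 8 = (q - 2)*(q^2 + 4*q + 4) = (q - 2)*(q + 2)*(q + 2)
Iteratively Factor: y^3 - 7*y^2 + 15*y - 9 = (y - 3)*(y^2 - 4*y + 3) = (y - 3)*(y - 1)*(y - 3)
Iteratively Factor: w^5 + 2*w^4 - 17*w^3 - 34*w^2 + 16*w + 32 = (w + 4)*(w^4 - 2*w^3 - 9*w^2 + 2*w + 8) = (w + 1)*(w + 4)*(w^3 - 3*w^2 - 6*w + 8) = (w + 1)*(w + 2)*(w + 4)*(w^2 - 5*w + 4) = (w - 4)*(w + 1)*(w + 2)*(w + 4)*(w - 1)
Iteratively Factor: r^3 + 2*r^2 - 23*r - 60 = (r + 3)*(r^2 - r - 20) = (r + 3)*(r + 4)*(r - 5)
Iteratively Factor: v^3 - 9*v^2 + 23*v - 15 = (v - 3)*(v^2 - 6*v + 5) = (v - 5)*(v - 3)*(v - 1)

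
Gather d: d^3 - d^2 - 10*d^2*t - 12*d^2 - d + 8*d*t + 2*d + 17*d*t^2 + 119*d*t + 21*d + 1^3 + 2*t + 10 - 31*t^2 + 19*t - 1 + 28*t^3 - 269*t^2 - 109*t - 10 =d^3 + d^2*(-10*t - 13) + d*(17*t^2 + 127*t + 22) + 28*t^3 - 300*t^2 - 88*t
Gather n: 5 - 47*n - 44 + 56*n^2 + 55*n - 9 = 56*n^2 + 8*n - 48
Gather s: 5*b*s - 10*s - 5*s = s*(5*b - 15)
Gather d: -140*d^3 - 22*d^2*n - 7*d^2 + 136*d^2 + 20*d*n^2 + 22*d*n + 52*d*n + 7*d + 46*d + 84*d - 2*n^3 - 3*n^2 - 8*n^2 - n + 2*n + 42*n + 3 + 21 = -140*d^3 + d^2*(129 - 22*n) + d*(20*n^2 + 74*n + 137) - 2*n^3 - 11*n^2 + 43*n + 24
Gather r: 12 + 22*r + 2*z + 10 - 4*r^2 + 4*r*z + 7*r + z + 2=-4*r^2 + r*(4*z + 29) + 3*z + 24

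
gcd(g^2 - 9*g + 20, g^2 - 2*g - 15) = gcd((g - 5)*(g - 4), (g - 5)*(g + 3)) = g - 5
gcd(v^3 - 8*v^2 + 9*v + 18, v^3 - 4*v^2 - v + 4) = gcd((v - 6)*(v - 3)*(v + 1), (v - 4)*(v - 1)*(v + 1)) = v + 1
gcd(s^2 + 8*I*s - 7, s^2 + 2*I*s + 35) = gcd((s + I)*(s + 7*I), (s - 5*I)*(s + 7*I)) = s + 7*I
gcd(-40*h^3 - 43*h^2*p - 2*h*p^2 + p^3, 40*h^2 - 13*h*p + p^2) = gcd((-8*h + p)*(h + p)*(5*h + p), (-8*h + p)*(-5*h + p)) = -8*h + p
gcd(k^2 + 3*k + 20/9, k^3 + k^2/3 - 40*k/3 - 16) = k + 4/3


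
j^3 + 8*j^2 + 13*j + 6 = (j + 1)^2*(j + 6)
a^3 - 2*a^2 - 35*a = a*(a - 7)*(a + 5)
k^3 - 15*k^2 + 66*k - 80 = (k - 8)*(k - 5)*(k - 2)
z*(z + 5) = z^2 + 5*z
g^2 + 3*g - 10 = (g - 2)*(g + 5)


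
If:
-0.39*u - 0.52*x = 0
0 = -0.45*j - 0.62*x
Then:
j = -1.37777777777778*x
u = -1.33333333333333*x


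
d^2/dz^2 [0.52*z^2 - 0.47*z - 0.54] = 1.04000000000000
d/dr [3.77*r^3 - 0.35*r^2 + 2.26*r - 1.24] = 11.31*r^2 - 0.7*r + 2.26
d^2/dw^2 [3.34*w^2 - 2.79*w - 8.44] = 6.68000000000000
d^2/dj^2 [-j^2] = -2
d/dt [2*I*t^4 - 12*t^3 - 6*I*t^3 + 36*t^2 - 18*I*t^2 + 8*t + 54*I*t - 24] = 8*I*t^3 + 18*t^2*(-2 - I) + 36*t*(2 - I) + 8 + 54*I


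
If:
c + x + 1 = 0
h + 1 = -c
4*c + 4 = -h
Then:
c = -1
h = 0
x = 0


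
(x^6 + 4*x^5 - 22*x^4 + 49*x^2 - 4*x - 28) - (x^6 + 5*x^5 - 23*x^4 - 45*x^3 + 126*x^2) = -x^5 + x^4 + 45*x^3 - 77*x^2 - 4*x - 28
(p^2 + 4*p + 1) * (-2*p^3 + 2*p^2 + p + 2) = -2*p^5 - 6*p^4 + 7*p^3 + 8*p^2 + 9*p + 2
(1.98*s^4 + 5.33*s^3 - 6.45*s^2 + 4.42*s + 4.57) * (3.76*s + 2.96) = 7.4448*s^5 + 25.9016*s^4 - 8.4752*s^3 - 2.4728*s^2 + 30.2664*s + 13.5272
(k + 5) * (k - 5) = k^2 - 25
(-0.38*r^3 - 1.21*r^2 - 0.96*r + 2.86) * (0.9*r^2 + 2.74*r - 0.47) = -0.342*r^5 - 2.1302*r^4 - 4.0008*r^3 + 0.5123*r^2 + 8.2876*r - 1.3442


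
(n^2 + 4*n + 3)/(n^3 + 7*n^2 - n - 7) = (n + 3)/(n^2 + 6*n - 7)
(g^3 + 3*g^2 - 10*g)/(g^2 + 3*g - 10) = g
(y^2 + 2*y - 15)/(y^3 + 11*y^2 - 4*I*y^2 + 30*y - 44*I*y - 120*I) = (y - 3)/(y^2 + y*(6 - 4*I) - 24*I)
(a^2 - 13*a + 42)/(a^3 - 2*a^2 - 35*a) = (a - 6)/(a*(a + 5))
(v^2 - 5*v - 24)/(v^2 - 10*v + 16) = (v + 3)/(v - 2)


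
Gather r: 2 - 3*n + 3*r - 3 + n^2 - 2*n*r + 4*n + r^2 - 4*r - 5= n^2 + n + r^2 + r*(-2*n - 1) - 6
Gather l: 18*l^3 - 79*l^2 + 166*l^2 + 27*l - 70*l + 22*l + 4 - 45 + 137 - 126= 18*l^3 + 87*l^2 - 21*l - 30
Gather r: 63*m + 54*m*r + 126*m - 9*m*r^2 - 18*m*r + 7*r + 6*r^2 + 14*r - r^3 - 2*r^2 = 189*m - r^3 + r^2*(4 - 9*m) + r*(36*m + 21)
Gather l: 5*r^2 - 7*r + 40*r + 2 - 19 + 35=5*r^2 + 33*r + 18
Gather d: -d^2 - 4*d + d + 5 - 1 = -d^2 - 3*d + 4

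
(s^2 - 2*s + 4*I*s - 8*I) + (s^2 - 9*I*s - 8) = 2*s^2 - 2*s - 5*I*s - 8 - 8*I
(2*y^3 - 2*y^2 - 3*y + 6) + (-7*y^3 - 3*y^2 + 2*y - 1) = -5*y^3 - 5*y^2 - y + 5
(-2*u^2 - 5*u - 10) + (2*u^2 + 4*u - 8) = -u - 18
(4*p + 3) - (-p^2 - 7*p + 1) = p^2 + 11*p + 2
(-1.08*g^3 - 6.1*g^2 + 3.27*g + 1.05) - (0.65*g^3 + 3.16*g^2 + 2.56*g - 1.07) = -1.73*g^3 - 9.26*g^2 + 0.71*g + 2.12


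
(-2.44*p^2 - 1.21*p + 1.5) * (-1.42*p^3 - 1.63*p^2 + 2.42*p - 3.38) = 3.4648*p^5 + 5.6954*p^4 - 6.0625*p^3 + 2.874*p^2 + 7.7198*p - 5.07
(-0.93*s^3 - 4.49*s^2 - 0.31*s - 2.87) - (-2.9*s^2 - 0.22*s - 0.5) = -0.93*s^3 - 1.59*s^2 - 0.09*s - 2.37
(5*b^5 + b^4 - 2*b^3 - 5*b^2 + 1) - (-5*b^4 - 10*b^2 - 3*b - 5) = 5*b^5 + 6*b^4 - 2*b^3 + 5*b^2 + 3*b + 6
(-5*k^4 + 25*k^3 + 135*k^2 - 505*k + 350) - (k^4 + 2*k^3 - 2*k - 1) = -6*k^4 + 23*k^3 + 135*k^2 - 503*k + 351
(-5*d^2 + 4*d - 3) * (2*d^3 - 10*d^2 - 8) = -10*d^5 + 58*d^4 - 46*d^3 + 70*d^2 - 32*d + 24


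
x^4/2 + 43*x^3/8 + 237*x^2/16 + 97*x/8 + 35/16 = (x/2 + 1/2)*(x + 1/4)*(x + 5/2)*(x + 7)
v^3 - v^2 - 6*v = v*(v - 3)*(v + 2)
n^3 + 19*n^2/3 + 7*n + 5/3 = (n + 1/3)*(n + 1)*(n + 5)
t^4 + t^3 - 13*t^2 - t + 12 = (t - 3)*(t - 1)*(t + 1)*(t + 4)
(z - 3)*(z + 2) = z^2 - z - 6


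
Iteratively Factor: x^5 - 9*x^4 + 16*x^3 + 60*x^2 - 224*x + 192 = (x - 2)*(x^4 - 7*x^3 + 2*x^2 + 64*x - 96) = (x - 4)*(x - 2)*(x^3 - 3*x^2 - 10*x + 24) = (x - 4)^2*(x - 2)*(x^2 + x - 6) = (x - 4)^2*(x - 2)*(x + 3)*(x - 2)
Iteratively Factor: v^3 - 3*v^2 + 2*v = (v)*(v^2 - 3*v + 2) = v*(v - 1)*(v - 2)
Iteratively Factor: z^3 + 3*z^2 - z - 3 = (z + 3)*(z^2 - 1) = (z - 1)*(z + 3)*(z + 1)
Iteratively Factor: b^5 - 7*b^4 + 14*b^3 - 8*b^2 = (b)*(b^4 - 7*b^3 + 14*b^2 - 8*b) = b*(b - 2)*(b^3 - 5*b^2 + 4*b) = b*(b - 4)*(b - 2)*(b^2 - b) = b*(b - 4)*(b - 2)*(b - 1)*(b)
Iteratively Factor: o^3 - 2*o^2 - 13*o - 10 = (o + 1)*(o^2 - 3*o - 10) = (o - 5)*(o + 1)*(o + 2)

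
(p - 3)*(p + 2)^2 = p^3 + p^2 - 8*p - 12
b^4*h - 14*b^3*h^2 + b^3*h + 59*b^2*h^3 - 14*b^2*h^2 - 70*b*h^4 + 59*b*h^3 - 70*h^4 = (b - 7*h)*(b - 5*h)*(b - 2*h)*(b*h + h)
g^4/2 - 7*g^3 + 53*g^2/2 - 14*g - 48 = (g/2 + 1/2)*(g - 8)*(g - 4)*(g - 3)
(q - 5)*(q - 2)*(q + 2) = q^3 - 5*q^2 - 4*q + 20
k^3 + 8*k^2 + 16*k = k*(k + 4)^2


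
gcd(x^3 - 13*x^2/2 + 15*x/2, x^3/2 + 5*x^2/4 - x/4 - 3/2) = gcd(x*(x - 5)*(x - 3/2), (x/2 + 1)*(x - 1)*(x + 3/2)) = 1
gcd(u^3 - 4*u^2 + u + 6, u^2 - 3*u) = u - 3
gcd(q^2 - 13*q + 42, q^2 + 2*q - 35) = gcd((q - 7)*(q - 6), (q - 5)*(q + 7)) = 1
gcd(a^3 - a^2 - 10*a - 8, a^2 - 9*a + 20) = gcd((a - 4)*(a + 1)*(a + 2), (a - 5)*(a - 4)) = a - 4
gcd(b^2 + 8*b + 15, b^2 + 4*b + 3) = b + 3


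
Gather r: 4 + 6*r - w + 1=6*r - w + 5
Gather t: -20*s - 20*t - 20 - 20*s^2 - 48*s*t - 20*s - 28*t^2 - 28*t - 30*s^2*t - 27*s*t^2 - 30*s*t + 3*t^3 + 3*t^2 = -20*s^2 - 40*s + 3*t^3 + t^2*(-27*s - 25) + t*(-30*s^2 - 78*s - 48) - 20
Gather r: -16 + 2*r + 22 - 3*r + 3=9 - r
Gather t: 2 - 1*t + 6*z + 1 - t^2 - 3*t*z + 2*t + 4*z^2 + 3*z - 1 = -t^2 + t*(1 - 3*z) + 4*z^2 + 9*z + 2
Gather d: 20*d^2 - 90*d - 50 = 20*d^2 - 90*d - 50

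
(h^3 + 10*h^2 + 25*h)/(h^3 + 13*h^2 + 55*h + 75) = h/(h + 3)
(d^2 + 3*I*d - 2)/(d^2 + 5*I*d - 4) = (d + 2*I)/(d + 4*I)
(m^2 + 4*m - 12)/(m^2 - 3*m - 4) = (-m^2 - 4*m + 12)/(-m^2 + 3*m + 4)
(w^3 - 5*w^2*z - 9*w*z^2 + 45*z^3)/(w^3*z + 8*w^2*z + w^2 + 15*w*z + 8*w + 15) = (w^3 - 5*w^2*z - 9*w*z^2 + 45*z^3)/(w^3*z + 8*w^2*z + w^2 + 15*w*z + 8*w + 15)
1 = 1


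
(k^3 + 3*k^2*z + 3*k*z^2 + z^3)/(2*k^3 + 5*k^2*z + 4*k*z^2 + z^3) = (k + z)/(2*k + z)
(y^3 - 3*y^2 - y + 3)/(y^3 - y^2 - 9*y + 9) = (y + 1)/(y + 3)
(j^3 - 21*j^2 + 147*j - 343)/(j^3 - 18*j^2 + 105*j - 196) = (j - 7)/(j - 4)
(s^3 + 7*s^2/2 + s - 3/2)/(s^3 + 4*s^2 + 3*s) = (s - 1/2)/s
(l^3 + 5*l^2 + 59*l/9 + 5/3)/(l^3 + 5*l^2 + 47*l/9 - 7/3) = (9*l^2 + 18*l + 5)/(9*l^2 + 18*l - 7)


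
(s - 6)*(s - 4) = s^2 - 10*s + 24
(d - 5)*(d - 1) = d^2 - 6*d + 5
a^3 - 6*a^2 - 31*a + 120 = (a - 8)*(a - 3)*(a + 5)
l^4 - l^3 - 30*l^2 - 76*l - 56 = (l - 7)*(l + 2)^3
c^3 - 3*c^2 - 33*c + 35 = (c - 7)*(c - 1)*(c + 5)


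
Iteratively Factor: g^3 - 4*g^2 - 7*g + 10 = (g + 2)*(g^2 - 6*g + 5) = (g - 1)*(g + 2)*(g - 5)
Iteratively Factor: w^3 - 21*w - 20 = (w + 4)*(w^2 - 4*w - 5) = (w - 5)*(w + 4)*(w + 1)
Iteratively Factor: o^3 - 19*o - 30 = (o + 2)*(o^2 - 2*o - 15) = (o - 5)*(o + 2)*(o + 3)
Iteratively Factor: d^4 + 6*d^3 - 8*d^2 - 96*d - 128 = (d + 4)*(d^3 + 2*d^2 - 16*d - 32) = (d + 2)*(d + 4)*(d^2 - 16) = (d - 4)*(d + 2)*(d + 4)*(d + 4)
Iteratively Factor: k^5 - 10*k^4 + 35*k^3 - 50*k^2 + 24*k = (k - 1)*(k^4 - 9*k^3 + 26*k^2 - 24*k) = (k - 4)*(k - 1)*(k^3 - 5*k^2 + 6*k) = (k - 4)*(k - 3)*(k - 1)*(k^2 - 2*k) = (k - 4)*(k - 3)*(k - 2)*(k - 1)*(k)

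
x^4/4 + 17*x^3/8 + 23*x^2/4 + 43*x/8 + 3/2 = (x/4 + 1)*(x + 1/2)*(x + 1)*(x + 3)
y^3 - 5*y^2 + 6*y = y*(y - 3)*(y - 2)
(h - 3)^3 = h^3 - 9*h^2 + 27*h - 27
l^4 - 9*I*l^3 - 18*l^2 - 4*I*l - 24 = (l - 6*I)*(l - 2*I)^2*(l + I)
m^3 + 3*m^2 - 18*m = m*(m - 3)*(m + 6)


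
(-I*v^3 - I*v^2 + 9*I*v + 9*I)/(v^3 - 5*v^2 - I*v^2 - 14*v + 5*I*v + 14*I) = I*(-v^3 - v^2 + 9*v + 9)/(v^3 - v^2*(5 + I) + v*(-14 + 5*I) + 14*I)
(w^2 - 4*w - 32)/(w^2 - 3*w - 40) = (w + 4)/(w + 5)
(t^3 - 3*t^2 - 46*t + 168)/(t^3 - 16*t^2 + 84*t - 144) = (t + 7)/(t - 6)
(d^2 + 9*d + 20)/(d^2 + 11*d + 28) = (d + 5)/(d + 7)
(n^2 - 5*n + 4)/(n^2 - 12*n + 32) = (n - 1)/(n - 8)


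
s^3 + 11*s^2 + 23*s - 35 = (s - 1)*(s + 5)*(s + 7)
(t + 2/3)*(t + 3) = t^2 + 11*t/3 + 2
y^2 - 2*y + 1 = (y - 1)^2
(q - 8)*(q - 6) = q^2 - 14*q + 48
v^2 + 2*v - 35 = (v - 5)*(v + 7)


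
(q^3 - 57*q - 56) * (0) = 0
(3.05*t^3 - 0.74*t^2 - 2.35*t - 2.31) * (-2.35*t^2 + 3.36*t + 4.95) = -7.1675*t^5 + 11.987*t^4 + 18.1336*t^3 - 6.1305*t^2 - 19.3941*t - 11.4345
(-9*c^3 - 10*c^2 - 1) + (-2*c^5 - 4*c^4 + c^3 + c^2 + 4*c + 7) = -2*c^5 - 4*c^4 - 8*c^3 - 9*c^2 + 4*c + 6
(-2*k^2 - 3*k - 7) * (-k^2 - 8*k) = 2*k^4 + 19*k^3 + 31*k^2 + 56*k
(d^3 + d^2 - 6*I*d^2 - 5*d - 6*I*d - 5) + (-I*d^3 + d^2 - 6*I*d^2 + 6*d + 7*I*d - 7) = d^3 - I*d^3 + 2*d^2 - 12*I*d^2 + d + I*d - 12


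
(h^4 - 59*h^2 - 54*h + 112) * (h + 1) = h^5 + h^4 - 59*h^3 - 113*h^2 + 58*h + 112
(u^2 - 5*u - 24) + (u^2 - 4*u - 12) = 2*u^2 - 9*u - 36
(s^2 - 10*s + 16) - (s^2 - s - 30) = 46 - 9*s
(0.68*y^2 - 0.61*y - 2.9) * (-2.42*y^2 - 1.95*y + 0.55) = -1.6456*y^4 + 0.1502*y^3 + 8.5815*y^2 + 5.3195*y - 1.595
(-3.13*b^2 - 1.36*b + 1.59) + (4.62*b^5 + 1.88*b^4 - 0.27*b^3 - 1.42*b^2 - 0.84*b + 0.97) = 4.62*b^5 + 1.88*b^4 - 0.27*b^3 - 4.55*b^2 - 2.2*b + 2.56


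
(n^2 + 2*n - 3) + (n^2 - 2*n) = 2*n^2 - 3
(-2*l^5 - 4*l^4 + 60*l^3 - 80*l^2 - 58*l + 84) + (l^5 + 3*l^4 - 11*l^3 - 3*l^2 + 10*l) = -l^5 - l^4 + 49*l^3 - 83*l^2 - 48*l + 84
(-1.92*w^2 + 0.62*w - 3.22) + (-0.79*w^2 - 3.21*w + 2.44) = -2.71*w^2 - 2.59*w - 0.78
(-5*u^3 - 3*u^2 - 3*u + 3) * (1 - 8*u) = 40*u^4 + 19*u^3 + 21*u^2 - 27*u + 3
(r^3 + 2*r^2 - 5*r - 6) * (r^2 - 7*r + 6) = r^5 - 5*r^4 - 13*r^3 + 41*r^2 + 12*r - 36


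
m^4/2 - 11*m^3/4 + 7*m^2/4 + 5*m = m*(m/2 + 1/2)*(m - 4)*(m - 5/2)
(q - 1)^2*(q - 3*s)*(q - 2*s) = q^4 - 5*q^3*s - 2*q^3 + 6*q^2*s^2 + 10*q^2*s + q^2 - 12*q*s^2 - 5*q*s + 6*s^2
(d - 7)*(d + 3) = d^2 - 4*d - 21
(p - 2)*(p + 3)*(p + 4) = p^3 + 5*p^2 - 2*p - 24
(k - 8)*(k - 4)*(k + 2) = k^3 - 10*k^2 + 8*k + 64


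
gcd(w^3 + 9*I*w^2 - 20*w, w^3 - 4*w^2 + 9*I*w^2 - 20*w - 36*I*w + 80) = w^2 + 9*I*w - 20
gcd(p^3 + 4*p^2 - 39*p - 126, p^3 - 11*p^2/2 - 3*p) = p - 6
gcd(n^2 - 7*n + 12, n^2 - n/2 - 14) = n - 4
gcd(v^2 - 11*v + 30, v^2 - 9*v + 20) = v - 5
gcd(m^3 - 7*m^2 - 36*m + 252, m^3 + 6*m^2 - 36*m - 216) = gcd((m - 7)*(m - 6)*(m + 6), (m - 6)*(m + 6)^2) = m^2 - 36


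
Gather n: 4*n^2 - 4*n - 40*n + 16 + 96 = 4*n^2 - 44*n + 112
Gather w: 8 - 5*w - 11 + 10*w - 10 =5*w - 13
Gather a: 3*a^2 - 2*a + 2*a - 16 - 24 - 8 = 3*a^2 - 48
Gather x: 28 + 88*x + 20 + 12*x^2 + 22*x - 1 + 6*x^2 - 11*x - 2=18*x^2 + 99*x + 45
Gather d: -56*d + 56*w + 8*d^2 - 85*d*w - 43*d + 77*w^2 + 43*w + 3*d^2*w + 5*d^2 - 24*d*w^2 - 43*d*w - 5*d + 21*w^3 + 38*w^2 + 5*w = d^2*(3*w + 13) + d*(-24*w^2 - 128*w - 104) + 21*w^3 + 115*w^2 + 104*w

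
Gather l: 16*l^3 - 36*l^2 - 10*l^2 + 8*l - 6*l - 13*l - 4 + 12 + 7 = 16*l^3 - 46*l^2 - 11*l + 15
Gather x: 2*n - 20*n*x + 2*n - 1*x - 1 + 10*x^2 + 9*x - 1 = 4*n + 10*x^2 + x*(8 - 20*n) - 2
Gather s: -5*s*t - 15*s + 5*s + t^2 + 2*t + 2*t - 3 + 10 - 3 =s*(-5*t - 10) + t^2 + 4*t + 4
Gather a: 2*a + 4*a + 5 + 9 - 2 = 6*a + 12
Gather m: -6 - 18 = -24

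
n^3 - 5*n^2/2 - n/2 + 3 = (n - 2)*(n - 3/2)*(n + 1)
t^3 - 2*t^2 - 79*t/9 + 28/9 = (t - 4)*(t - 1/3)*(t + 7/3)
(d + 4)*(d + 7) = d^2 + 11*d + 28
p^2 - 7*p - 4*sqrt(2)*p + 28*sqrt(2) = (p - 7)*(p - 4*sqrt(2))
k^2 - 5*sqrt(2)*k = k*(k - 5*sqrt(2))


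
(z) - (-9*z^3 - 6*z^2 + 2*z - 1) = 9*z^3 + 6*z^2 - z + 1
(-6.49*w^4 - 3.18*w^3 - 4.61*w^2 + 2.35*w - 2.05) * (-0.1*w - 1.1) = 0.649*w^5 + 7.457*w^4 + 3.959*w^3 + 4.836*w^2 - 2.38*w + 2.255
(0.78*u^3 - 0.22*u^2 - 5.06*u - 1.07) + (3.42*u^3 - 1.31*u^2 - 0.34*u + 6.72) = 4.2*u^3 - 1.53*u^2 - 5.4*u + 5.65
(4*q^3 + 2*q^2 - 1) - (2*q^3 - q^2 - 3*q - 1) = 2*q^3 + 3*q^2 + 3*q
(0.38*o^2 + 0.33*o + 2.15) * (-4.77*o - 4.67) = -1.8126*o^3 - 3.3487*o^2 - 11.7966*o - 10.0405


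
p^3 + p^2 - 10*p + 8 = (p - 2)*(p - 1)*(p + 4)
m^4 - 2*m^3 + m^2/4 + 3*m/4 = m*(m - 3/2)*(m - 1)*(m + 1/2)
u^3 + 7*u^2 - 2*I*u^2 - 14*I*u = u*(u + 7)*(u - 2*I)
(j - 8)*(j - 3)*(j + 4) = j^3 - 7*j^2 - 20*j + 96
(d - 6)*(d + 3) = d^2 - 3*d - 18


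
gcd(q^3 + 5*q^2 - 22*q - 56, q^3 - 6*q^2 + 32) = q^2 - 2*q - 8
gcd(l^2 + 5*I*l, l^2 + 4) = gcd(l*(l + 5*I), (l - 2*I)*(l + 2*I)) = 1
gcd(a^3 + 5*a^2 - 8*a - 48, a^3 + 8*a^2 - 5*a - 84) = a^2 + a - 12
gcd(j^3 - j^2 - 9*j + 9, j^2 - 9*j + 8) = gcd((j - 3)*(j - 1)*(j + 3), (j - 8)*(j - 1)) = j - 1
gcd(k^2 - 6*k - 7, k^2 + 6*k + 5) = k + 1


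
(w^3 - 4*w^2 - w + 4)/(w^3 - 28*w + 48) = (w^2 - 1)/(w^2 + 4*w - 12)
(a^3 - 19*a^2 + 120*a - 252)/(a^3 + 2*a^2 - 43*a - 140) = (a^2 - 12*a + 36)/(a^2 + 9*a + 20)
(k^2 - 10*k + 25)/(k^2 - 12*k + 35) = (k - 5)/(k - 7)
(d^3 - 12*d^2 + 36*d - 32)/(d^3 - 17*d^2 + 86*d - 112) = (d - 2)/(d - 7)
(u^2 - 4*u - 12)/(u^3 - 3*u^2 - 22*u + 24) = (u + 2)/(u^2 + 3*u - 4)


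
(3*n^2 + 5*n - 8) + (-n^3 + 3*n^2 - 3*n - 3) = -n^3 + 6*n^2 + 2*n - 11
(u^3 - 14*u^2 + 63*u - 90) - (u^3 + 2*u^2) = -16*u^2 + 63*u - 90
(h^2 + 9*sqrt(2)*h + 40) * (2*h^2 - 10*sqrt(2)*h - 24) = 2*h^4 + 8*sqrt(2)*h^3 - 124*h^2 - 616*sqrt(2)*h - 960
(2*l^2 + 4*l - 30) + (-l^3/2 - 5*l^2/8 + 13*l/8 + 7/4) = -l^3/2 + 11*l^2/8 + 45*l/8 - 113/4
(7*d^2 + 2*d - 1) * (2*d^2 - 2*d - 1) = 14*d^4 - 10*d^3 - 13*d^2 + 1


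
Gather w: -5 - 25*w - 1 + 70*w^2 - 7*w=70*w^2 - 32*w - 6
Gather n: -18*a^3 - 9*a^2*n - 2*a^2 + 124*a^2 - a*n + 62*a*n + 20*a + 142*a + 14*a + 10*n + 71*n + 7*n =-18*a^3 + 122*a^2 + 176*a + n*(-9*a^2 + 61*a + 88)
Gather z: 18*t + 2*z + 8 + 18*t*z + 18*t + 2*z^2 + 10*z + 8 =36*t + 2*z^2 + z*(18*t + 12) + 16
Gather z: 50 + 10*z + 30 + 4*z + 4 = 14*z + 84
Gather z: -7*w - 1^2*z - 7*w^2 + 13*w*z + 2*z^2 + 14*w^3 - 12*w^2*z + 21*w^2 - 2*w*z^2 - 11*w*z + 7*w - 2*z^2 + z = 14*w^3 + 14*w^2 - 2*w*z^2 + z*(-12*w^2 + 2*w)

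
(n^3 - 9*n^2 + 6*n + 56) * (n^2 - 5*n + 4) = n^5 - 14*n^4 + 55*n^3 - 10*n^2 - 256*n + 224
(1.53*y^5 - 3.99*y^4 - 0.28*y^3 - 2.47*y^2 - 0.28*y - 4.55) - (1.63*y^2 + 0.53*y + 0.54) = 1.53*y^5 - 3.99*y^4 - 0.28*y^3 - 4.1*y^2 - 0.81*y - 5.09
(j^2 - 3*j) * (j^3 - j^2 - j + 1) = j^5 - 4*j^4 + 2*j^3 + 4*j^2 - 3*j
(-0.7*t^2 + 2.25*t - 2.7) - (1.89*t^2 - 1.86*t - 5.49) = -2.59*t^2 + 4.11*t + 2.79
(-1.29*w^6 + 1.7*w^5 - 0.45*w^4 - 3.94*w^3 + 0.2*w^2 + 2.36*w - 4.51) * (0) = 0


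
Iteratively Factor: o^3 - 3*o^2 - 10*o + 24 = (o - 4)*(o^2 + o - 6) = (o - 4)*(o + 3)*(o - 2)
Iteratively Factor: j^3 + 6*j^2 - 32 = (j + 4)*(j^2 + 2*j - 8) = (j - 2)*(j + 4)*(j + 4)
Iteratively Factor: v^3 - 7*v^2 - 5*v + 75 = (v - 5)*(v^2 - 2*v - 15) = (v - 5)^2*(v + 3)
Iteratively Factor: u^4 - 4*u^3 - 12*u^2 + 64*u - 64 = (u + 4)*(u^3 - 8*u^2 + 20*u - 16) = (u - 2)*(u + 4)*(u^2 - 6*u + 8) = (u - 4)*(u - 2)*(u + 4)*(u - 2)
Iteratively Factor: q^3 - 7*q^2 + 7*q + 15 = (q - 5)*(q^2 - 2*q - 3) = (q - 5)*(q - 3)*(q + 1)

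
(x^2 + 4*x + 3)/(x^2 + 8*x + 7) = (x + 3)/(x + 7)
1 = 1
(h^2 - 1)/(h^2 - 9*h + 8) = (h + 1)/(h - 8)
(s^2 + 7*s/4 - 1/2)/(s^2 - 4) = (s - 1/4)/(s - 2)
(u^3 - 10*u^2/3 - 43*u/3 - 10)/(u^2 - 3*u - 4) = (u^2 - 13*u/3 - 10)/(u - 4)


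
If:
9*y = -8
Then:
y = -8/9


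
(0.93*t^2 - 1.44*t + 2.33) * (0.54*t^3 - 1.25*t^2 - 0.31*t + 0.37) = 0.5022*t^5 - 1.9401*t^4 + 2.7699*t^3 - 2.122*t^2 - 1.2551*t + 0.8621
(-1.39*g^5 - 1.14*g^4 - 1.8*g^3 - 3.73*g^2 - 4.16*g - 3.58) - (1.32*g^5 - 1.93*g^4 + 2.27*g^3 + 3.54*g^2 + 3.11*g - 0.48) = -2.71*g^5 + 0.79*g^4 - 4.07*g^3 - 7.27*g^2 - 7.27*g - 3.1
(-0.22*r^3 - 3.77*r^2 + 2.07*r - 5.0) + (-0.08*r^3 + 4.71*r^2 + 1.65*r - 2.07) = -0.3*r^3 + 0.94*r^2 + 3.72*r - 7.07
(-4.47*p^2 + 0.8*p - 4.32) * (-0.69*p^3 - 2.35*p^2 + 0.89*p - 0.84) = 3.0843*p^5 + 9.9525*p^4 - 2.8775*p^3 + 14.6188*p^2 - 4.5168*p + 3.6288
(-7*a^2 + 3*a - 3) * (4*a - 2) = -28*a^3 + 26*a^2 - 18*a + 6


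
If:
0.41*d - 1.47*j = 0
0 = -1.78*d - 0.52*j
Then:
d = 0.00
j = 0.00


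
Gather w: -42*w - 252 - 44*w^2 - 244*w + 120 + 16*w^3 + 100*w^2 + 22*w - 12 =16*w^3 + 56*w^2 - 264*w - 144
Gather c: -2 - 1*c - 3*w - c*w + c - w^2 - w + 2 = -c*w - w^2 - 4*w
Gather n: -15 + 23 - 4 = 4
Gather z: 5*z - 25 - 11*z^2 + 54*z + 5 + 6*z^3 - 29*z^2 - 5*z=6*z^3 - 40*z^2 + 54*z - 20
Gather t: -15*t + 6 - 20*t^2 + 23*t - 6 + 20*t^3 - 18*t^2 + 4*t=20*t^3 - 38*t^2 + 12*t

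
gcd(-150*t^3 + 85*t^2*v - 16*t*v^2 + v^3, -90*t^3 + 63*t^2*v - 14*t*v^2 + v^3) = 30*t^2 - 11*t*v + v^2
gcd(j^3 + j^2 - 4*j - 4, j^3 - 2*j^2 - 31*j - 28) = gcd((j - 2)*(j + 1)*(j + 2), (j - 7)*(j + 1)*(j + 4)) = j + 1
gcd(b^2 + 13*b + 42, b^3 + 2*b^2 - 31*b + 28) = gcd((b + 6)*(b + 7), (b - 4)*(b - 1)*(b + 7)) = b + 7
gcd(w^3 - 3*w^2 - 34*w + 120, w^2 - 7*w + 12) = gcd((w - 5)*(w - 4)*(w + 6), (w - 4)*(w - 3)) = w - 4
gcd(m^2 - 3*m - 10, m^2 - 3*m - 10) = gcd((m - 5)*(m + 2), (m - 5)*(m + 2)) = m^2 - 3*m - 10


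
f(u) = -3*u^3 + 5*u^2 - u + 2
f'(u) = -9*u^2 + 10*u - 1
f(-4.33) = 343.62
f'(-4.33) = -213.04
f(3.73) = -87.85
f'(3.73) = -88.92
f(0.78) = 2.84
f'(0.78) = 1.32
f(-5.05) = 520.93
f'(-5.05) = -281.02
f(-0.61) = 5.15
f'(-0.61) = -10.45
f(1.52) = 1.50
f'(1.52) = -6.59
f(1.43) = 2.02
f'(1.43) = -5.10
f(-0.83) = 7.99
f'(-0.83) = -15.50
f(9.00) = -1789.00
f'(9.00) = -640.00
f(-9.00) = 2603.00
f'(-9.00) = -820.00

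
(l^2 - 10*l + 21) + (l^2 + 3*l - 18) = 2*l^2 - 7*l + 3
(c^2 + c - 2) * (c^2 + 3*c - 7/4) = c^4 + 4*c^3 - 3*c^2/4 - 31*c/4 + 7/2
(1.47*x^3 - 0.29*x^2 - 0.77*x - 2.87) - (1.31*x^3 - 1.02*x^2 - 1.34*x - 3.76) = 0.16*x^3 + 0.73*x^2 + 0.57*x + 0.89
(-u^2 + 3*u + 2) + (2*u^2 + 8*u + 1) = u^2 + 11*u + 3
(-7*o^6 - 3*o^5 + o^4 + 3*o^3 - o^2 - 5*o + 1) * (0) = 0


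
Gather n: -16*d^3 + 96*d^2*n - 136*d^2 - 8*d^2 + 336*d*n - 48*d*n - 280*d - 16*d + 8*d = -16*d^3 - 144*d^2 - 288*d + n*(96*d^2 + 288*d)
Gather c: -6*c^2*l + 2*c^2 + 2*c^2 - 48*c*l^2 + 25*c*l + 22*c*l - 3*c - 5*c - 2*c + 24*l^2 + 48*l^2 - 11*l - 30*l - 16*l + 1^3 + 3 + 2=c^2*(4 - 6*l) + c*(-48*l^2 + 47*l - 10) + 72*l^2 - 57*l + 6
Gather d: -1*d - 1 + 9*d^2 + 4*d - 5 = 9*d^2 + 3*d - 6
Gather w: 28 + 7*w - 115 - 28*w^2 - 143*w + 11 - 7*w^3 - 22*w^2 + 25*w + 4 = -7*w^3 - 50*w^2 - 111*w - 72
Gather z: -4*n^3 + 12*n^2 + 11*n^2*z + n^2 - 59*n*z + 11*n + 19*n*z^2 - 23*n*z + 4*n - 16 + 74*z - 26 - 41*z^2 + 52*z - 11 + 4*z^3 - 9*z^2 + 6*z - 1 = -4*n^3 + 13*n^2 + 15*n + 4*z^3 + z^2*(19*n - 50) + z*(11*n^2 - 82*n + 132) - 54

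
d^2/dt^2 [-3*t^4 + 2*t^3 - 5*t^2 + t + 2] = -36*t^2 + 12*t - 10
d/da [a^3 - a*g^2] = 3*a^2 - g^2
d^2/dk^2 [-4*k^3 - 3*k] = -24*k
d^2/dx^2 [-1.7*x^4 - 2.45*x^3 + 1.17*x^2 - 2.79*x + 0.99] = -20.4*x^2 - 14.7*x + 2.34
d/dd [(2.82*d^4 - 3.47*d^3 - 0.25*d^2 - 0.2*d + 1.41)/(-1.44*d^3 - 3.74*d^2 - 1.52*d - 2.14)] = (-4.0608*d^6 - 21.0936*d^5 - 0.241399999999999*d^4 - 14.1664*d^3 + 28.0006*d^2 + 11.6168*d + 2.5712)/(2.0736*d^6 + 10.7712*d^5 + 18.3652*d^4 + 17.5328*d^3 + 18.3176*d^2 + 6.5056*d + 4.5796)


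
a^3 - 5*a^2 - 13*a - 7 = (a - 7)*(a + 1)^2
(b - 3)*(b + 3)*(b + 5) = b^3 + 5*b^2 - 9*b - 45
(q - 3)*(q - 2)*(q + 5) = q^3 - 19*q + 30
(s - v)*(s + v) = s^2 - v^2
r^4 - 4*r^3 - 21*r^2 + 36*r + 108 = (r - 6)*(r - 3)*(r + 2)*(r + 3)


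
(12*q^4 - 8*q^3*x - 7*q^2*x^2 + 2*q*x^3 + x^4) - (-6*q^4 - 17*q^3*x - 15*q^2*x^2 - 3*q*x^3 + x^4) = 18*q^4 + 9*q^3*x + 8*q^2*x^2 + 5*q*x^3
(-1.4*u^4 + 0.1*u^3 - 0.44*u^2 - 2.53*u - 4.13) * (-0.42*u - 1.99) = 0.588*u^5 + 2.744*u^4 - 0.0142*u^3 + 1.9382*u^2 + 6.7693*u + 8.2187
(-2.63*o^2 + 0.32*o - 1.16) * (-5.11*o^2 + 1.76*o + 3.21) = 13.4393*o^4 - 6.264*o^3 - 1.9515*o^2 - 1.0144*o - 3.7236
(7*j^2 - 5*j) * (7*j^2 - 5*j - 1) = 49*j^4 - 70*j^3 + 18*j^2 + 5*j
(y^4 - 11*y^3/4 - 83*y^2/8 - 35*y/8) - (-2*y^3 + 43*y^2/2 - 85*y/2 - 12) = y^4 - 3*y^3/4 - 255*y^2/8 + 305*y/8 + 12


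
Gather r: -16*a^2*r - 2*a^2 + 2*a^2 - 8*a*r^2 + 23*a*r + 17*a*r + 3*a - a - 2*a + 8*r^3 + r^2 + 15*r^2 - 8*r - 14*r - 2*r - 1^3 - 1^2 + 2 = 8*r^3 + r^2*(16 - 8*a) + r*(-16*a^2 + 40*a - 24)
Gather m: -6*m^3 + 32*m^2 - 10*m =-6*m^3 + 32*m^2 - 10*m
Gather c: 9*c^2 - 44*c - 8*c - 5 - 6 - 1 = 9*c^2 - 52*c - 12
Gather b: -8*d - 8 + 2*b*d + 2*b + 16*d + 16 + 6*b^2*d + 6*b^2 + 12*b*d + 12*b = b^2*(6*d + 6) + b*(14*d + 14) + 8*d + 8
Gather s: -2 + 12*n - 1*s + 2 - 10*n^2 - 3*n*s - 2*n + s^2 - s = -10*n^2 + 10*n + s^2 + s*(-3*n - 2)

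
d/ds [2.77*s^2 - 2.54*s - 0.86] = 5.54*s - 2.54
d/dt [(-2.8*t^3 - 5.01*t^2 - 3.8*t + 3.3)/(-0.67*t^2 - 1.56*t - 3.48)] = (1.876*t^4 + 8.736*t^3 + 34.5016*t^2 + 39.2916*t + 18.372)/(0.4489*t^4 + 2.0904*t^3 + 7.0968*t^2 + 10.8576*t + 12.1104)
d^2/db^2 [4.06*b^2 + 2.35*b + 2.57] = 8.12000000000000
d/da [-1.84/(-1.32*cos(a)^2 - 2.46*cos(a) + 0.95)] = (4.8576*cos(a) + 4.5264)*sin(a)/(1.32*cos(a)^2 + 2.46*cos(a) - 0.95)^2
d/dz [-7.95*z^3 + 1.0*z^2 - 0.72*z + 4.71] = -23.85*z^2 + 2.0*z - 0.72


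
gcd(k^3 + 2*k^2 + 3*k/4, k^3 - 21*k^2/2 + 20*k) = k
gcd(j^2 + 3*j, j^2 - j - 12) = j + 3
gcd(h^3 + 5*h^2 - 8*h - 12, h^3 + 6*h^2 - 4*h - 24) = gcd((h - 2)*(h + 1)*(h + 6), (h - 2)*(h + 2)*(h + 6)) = h^2 + 4*h - 12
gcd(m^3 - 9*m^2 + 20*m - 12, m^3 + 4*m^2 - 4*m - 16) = m - 2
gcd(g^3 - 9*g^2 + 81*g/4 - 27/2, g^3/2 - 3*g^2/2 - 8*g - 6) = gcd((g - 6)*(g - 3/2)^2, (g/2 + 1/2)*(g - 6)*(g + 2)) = g - 6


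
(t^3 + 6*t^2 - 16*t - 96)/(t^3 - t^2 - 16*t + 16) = (t + 6)/(t - 1)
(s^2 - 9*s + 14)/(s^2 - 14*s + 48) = (s^2 - 9*s + 14)/(s^2 - 14*s + 48)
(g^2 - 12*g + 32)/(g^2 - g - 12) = (g - 8)/(g + 3)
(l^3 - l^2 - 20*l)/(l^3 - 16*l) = (l - 5)/(l - 4)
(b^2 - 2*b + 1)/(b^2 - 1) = (b - 1)/(b + 1)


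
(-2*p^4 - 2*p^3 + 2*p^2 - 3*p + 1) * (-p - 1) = 2*p^5 + 4*p^4 + p^2 + 2*p - 1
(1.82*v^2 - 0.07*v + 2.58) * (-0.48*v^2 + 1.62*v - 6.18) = -0.8736*v^4 + 2.982*v^3 - 12.5994*v^2 + 4.6122*v - 15.9444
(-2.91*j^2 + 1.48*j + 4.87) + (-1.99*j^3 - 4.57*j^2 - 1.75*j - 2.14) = -1.99*j^3 - 7.48*j^2 - 0.27*j + 2.73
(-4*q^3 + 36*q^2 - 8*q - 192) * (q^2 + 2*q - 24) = -4*q^5 + 28*q^4 + 160*q^3 - 1072*q^2 - 192*q + 4608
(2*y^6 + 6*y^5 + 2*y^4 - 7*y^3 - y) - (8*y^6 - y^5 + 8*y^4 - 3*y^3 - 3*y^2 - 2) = -6*y^6 + 7*y^5 - 6*y^4 - 4*y^3 + 3*y^2 - y + 2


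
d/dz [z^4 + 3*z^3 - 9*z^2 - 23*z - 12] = 4*z^3 + 9*z^2 - 18*z - 23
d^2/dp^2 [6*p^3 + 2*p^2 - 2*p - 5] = 36*p + 4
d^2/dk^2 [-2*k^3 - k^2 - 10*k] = -12*k - 2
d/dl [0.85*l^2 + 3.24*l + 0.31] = 1.7*l + 3.24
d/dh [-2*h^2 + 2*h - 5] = 2 - 4*h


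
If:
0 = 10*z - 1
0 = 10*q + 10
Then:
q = -1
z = 1/10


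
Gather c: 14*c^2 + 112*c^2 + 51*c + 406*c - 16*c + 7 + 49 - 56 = 126*c^2 + 441*c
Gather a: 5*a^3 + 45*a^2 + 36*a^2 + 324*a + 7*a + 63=5*a^3 + 81*a^2 + 331*a + 63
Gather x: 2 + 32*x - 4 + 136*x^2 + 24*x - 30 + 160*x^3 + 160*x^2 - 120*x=160*x^3 + 296*x^2 - 64*x - 32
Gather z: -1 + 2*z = 2*z - 1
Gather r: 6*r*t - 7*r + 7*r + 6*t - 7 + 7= 6*r*t + 6*t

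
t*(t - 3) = t^2 - 3*t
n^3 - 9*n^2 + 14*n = n*(n - 7)*(n - 2)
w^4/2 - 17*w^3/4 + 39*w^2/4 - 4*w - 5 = (w/2 + 1/4)*(w - 5)*(w - 2)^2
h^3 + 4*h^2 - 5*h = h*(h - 1)*(h + 5)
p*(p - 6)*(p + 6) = p^3 - 36*p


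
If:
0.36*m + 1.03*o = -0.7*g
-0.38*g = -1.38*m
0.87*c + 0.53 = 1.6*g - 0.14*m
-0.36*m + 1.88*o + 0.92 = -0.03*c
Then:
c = 0.47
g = 0.60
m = 0.17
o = -0.47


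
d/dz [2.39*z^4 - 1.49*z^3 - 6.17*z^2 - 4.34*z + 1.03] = 9.56*z^3 - 4.47*z^2 - 12.34*z - 4.34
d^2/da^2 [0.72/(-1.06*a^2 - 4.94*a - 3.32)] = (1.617984*a^2 + 7.540416*a - 0.72*(2.12*a + 4.94)*(4.24*a + 9.88) + 5.067648)/(1.06*a^2 + 4.94*a + 3.32)^3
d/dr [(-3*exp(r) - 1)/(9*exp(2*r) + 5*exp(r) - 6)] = (27*exp(2*r) + 18*exp(r) + 23)*exp(r)/(81*exp(4*r) + 90*exp(3*r) - 83*exp(2*r) - 60*exp(r) + 36)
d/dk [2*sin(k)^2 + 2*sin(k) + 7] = 2*sin(2*k) + 2*cos(k)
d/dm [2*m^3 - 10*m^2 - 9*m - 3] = 6*m^2 - 20*m - 9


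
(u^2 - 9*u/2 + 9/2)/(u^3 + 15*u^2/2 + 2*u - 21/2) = (2*u^2 - 9*u + 9)/(2*u^3 + 15*u^2 + 4*u - 21)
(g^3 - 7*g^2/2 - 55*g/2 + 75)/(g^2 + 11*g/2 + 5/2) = (2*g^2 - 17*g + 30)/(2*g + 1)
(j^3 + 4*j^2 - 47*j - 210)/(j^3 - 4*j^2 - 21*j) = (j^2 + 11*j + 30)/(j*(j + 3))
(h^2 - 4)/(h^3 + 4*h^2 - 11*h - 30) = (h - 2)/(h^2 + 2*h - 15)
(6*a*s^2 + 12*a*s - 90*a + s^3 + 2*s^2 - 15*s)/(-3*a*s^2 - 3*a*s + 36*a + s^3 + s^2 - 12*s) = (6*a*s + 30*a + s^2 + 5*s)/(-3*a*s - 12*a + s^2 + 4*s)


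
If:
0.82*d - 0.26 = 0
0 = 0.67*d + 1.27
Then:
No Solution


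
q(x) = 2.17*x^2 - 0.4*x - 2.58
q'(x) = 4.34*x - 0.4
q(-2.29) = 9.72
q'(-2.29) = -10.34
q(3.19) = 18.23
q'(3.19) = 13.44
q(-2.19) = 8.70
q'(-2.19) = -9.90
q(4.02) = 30.88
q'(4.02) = 17.05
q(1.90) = 4.49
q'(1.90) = 7.85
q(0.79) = -1.54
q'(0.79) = 3.03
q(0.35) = -2.45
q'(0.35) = 1.12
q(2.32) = 8.17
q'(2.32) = 9.67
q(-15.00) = 491.67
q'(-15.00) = -65.50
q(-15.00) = 491.67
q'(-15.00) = -65.50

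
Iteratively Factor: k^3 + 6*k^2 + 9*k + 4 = (k + 1)*(k^2 + 5*k + 4) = (k + 1)^2*(k + 4)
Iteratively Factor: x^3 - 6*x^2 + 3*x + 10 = (x - 2)*(x^2 - 4*x - 5) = (x - 2)*(x + 1)*(x - 5)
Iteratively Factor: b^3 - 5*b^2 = (b - 5)*(b^2) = b*(b - 5)*(b)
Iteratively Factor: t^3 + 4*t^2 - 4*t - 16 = (t - 2)*(t^2 + 6*t + 8) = (t - 2)*(t + 2)*(t + 4)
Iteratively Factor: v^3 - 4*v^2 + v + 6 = (v - 3)*(v^2 - v - 2) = (v - 3)*(v + 1)*(v - 2)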